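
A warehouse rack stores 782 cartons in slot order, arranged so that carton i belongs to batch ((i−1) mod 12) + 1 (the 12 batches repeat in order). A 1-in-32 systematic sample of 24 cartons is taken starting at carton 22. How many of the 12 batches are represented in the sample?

3

Consecutive selections differ by k = 32, so their batch numbers differ by 32 mod 12 = 8.
gcd(32, 12) = 4, so the sample visits 12/4 = 3 distinct residues mod 12.
Start 22 is batch 10; the batches hit are 2, 6, 10.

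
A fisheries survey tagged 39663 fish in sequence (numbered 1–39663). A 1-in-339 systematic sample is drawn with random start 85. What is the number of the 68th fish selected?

k = 339
68th selection = r + (68−1)·k = 85 + 67×339 = 85 + 22713 = 22798

22798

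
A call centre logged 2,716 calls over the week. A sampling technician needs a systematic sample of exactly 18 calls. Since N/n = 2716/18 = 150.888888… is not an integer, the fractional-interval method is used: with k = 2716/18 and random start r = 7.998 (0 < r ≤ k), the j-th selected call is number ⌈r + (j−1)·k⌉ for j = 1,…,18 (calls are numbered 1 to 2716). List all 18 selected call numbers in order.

8, 159, 310, 461, 612, 763, 914, 1065, 1216, 1366, 1517, 1668, 1819, 1970, 2121, 2272, 2423, 2574

j=1: r + 0k = 7.998 → ⌈·⌉ = 8
j=2: r + 1k = 158.886888… → ⌈·⌉ = 159
j=3: r + 2k = 309.775777… → ⌈·⌉ = 310
j=4: r + 3k = 460.664666… → ⌈·⌉ = 461
j=5: r + 4k = 611.553555… → ⌈·⌉ = 612
j=6: r + 5k = 762.442444… → ⌈·⌉ = 763
j=7: r + 6k = 913.331333… → ⌈·⌉ = 914
j=8: r + 7k = 1064.220222… → ⌈·⌉ = 1065
j=9: r + 8k = 1215.109111… → ⌈·⌉ = 1216
j=10: r + 9k = 1365.998 → ⌈·⌉ = 1366
j=11: r + 10k = 1516.886888… → ⌈·⌉ = 1517
j=12: r + 11k = 1667.775777… → ⌈·⌉ = 1668
j=13: r + 12k = 1818.664666… → ⌈·⌉ = 1819
j=14: r + 13k = 1969.553555… → ⌈·⌉ = 1970
j=15: r + 14k = 2120.442444… → ⌈·⌉ = 2121
j=16: r + 15k = 2271.331333… → ⌈·⌉ = 2272
j=17: r + 16k = 2422.220222… → ⌈·⌉ = 2423
j=18: r + 17k = 2573.109111… → ⌈·⌉ = 2574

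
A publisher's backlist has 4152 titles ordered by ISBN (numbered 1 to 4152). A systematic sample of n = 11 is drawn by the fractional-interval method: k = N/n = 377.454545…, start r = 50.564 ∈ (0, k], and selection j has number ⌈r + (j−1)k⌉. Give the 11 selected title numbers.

j=1: r + 0k = 50.564 → ⌈·⌉ = 51
j=2: r + 1k = 428.018545… → ⌈·⌉ = 429
j=3: r + 2k = 805.473090… → ⌈·⌉ = 806
j=4: r + 3k = 1182.927636… → ⌈·⌉ = 1183
j=5: r + 4k = 1560.382181… → ⌈·⌉ = 1561
j=6: r + 5k = 1937.836727… → ⌈·⌉ = 1938
j=7: r + 6k = 2315.291272… → ⌈·⌉ = 2316
j=8: r + 7k = 2692.745818… → ⌈·⌉ = 2693
j=9: r + 8k = 3070.200363… → ⌈·⌉ = 3071
j=10: r + 9k = 3447.654909… → ⌈·⌉ = 3448
j=11: r + 10k = 3825.109454… → ⌈·⌉ = 3826

51, 429, 806, 1183, 1561, 1938, 2316, 2693, 3071, 3448, 3826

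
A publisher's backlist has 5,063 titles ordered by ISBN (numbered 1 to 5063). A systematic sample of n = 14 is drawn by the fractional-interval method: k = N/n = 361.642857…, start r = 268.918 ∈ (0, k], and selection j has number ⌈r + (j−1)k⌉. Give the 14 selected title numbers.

j=1: r + 0k = 268.918 → ⌈·⌉ = 269
j=2: r + 1k = 630.560857… → ⌈·⌉ = 631
j=3: r + 2k = 992.203714… → ⌈·⌉ = 993
j=4: r + 3k = 1353.846571… → ⌈·⌉ = 1354
j=5: r + 4k = 1715.489428… → ⌈·⌉ = 1716
j=6: r + 5k = 2077.132285… → ⌈·⌉ = 2078
j=7: r + 6k = 2438.775142… → ⌈·⌉ = 2439
j=8: r + 7k = 2800.418 → ⌈·⌉ = 2801
j=9: r + 8k = 3162.060857… → ⌈·⌉ = 3163
j=10: r + 9k = 3523.703714… → ⌈·⌉ = 3524
j=11: r + 10k = 3885.346571… → ⌈·⌉ = 3886
j=12: r + 11k = 4246.989428… → ⌈·⌉ = 4247
j=13: r + 12k = 4608.632285… → ⌈·⌉ = 4609
j=14: r + 13k = 4970.275142… → ⌈·⌉ = 4971

269, 631, 993, 1354, 1716, 2078, 2439, 2801, 3163, 3524, 3886, 4247, 4609, 4971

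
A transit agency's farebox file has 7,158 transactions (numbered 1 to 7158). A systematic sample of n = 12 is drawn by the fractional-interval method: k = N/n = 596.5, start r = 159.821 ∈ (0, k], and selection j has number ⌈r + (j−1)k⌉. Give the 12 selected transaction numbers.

160, 757, 1353, 1950, 2546, 3143, 3739, 4336, 4932, 5529, 6125, 6722

j=1: r + 0k = 159.821 → ⌈·⌉ = 160
j=2: r + 1k = 756.321 → ⌈·⌉ = 757
j=3: r + 2k = 1352.821 → ⌈·⌉ = 1353
j=4: r + 3k = 1949.321 → ⌈·⌉ = 1950
j=5: r + 4k = 2545.821 → ⌈·⌉ = 2546
j=6: r + 5k = 3142.321 → ⌈·⌉ = 3143
j=7: r + 6k = 3738.821 → ⌈·⌉ = 3739
j=8: r + 7k = 4335.321 → ⌈·⌉ = 4336
j=9: r + 8k = 4931.821 → ⌈·⌉ = 4932
j=10: r + 9k = 5528.321 → ⌈·⌉ = 5529
j=11: r + 10k = 6124.821 → ⌈·⌉ = 6125
j=12: r + 11k = 6721.321 → ⌈·⌉ = 6722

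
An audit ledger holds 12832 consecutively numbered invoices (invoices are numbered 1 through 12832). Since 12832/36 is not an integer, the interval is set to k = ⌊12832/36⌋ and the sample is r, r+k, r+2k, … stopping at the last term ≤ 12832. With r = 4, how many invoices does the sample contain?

k = ⌊12832/36⌋ = 356
Achieved size = ⌊(12832 − 4)/356⌋ + 1 = ⌊12828/356⌋ + 1 = 36 + 1 = 37
(last selection: 4 + 36×356 = 12820 ≤ 12832; next would be 13176 > 12832)

37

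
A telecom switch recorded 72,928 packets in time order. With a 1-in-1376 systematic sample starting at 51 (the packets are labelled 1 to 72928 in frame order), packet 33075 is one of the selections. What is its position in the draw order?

25

k = 1376
position = (33075 − 51)/1376 + 1 = 33024/1376 + 1 = 24 + 1 = 25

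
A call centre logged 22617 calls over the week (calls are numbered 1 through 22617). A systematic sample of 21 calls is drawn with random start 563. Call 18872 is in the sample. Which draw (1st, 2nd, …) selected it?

k = 22617/21 = 1077
position = (18872 − 563)/1077 + 1 = 18309/1077 + 1 = 17 + 1 = 18

18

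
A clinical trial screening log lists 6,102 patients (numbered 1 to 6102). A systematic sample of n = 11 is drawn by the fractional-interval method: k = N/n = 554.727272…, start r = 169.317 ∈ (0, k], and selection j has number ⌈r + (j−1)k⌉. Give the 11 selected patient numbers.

170, 725, 1279, 1834, 2389, 2943, 3498, 4053, 4608, 5162, 5717

j=1: r + 0k = 169.317 → ⌈·⌉ = 170
j=2: r + 1k = 724.044272… → ⌈·⌉ = 725
j=3: r + 2k = 1278.771545… → ⌈·⌉ = 1279
j=4: r + 3k = 1833.498818… → ⌈·⌉ = 1834
j=5: r + 4k = 2388.226090… → ⌈·⌉ = 2389
j=6: r + 5k = 2942.953363… → ⌈·⌉ = 2943
j=7: r + 6k = 3497.680636… → ⌈·⌉ = 3498
j=8: r + 7k = 4052.407909… → ⌈·⌉ = 4053
j=9: r + 8k = 4607.135181… → ⌈·⌉ = 4608
j=10: r + 9k = 5161.862454… → ⌈·⌉ = 5162
j=11: r + 10k = 5716.589727… → ⌈·⌉ = 5717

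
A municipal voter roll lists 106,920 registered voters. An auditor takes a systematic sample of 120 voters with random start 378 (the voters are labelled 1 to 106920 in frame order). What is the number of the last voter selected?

k = 106920/120 = 891
120th selection = r + (120−1)·k = 378 + 119×891 = 378 + 106029 = 106407

106407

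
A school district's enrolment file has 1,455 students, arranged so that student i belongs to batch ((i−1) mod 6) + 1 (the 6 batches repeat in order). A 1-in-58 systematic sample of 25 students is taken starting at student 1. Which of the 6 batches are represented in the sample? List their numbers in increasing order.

1, 3, 5

Consecutive selections differ by k = 58, so their batch numbers differ by 58 mod 6 = 4.
gcd(58, 6) = 2, so the sample visits 6/2 = 3 distinct residues mod 6.
Start 1 is batch 1; the batches hit are 1, 3, 5.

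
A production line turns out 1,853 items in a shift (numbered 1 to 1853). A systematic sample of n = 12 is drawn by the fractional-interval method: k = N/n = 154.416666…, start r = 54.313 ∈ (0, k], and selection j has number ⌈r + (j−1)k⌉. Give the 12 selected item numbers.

55, 209, 364, 518, 672, 827, 981, 1136, 1290, 1445, 1599, 1753

j=1: r + 0k = 54.313 → ⌈·⌉ = 55
j=2: r + 1k = 208.729666… → ⌈·⌉ = 209
j=3: r + 2k = 363.146333… → ⌈·⌉ = 364
j=4: r + 3k = 517.563 → ⌈·⌉ = 518
j=5: r + 4k = 671.979666… → ⌈·⌉ = 672
j=6: r + 5k = 826.396333… → ⌈·⌉ = 827
j=7: r + 6k = 980.813 → ⌈·⌉ = 981
j=8: r + 7k = 1135.229666… → ⌈·⌉ = 1136
j=9: r + 8k = 1289.646333… → ⌈·⌉ = 1290
j=10: r + 9k = 1444.063 → ⌈·⌉ = 1445
j=11: r + 10k = 1598.479666… → ⌈·⌉ = 1599
j=12: r + 11k = 1752.896333… → ⌈·⌉ = 1753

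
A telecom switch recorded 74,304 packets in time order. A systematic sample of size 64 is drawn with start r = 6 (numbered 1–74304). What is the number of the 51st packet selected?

k = 74304/64 = 1161
51st selection = r + (51−1)·k = 6 + 50×1161 = 6 + 58050 = 58056

58056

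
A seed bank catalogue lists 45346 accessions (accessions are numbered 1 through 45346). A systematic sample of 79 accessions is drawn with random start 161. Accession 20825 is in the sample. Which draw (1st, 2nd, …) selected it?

k = 45346/79 = 574
position = (20825 − 161)/574 + 1 = 20664/574 + 1 = 36 + 1 = 37

37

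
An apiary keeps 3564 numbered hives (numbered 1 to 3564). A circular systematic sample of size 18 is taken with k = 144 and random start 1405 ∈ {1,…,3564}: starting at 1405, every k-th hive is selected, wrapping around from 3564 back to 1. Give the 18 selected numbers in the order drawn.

1405, 1549, 1693, 1837, 1981, 2125, 2269, 2413, 2557, 2701, 2845, 2989, 3133, 3277, 3421, 1, 145, 289

Selection 1: 1405
Selection 2: 1405 + 144 = 1549
Selection 3: 1549 + 144 = 1693
Selection 4: 1693 + 144 = 1837
Selection 5: 1837 + 144 = 1981
Selection 6: 1981 + 144 = 2125
Selection 7: 2125 + 144 = 2269
Selection 8: 2269 + 144 = 2413
Selection 9: 2413 + 144 = 2557
Selection 10: 2557 + 144 = 2701
Selection 11: 2701 + 144 = 2845
Selection 12: 2845 + 144 = 2989
Selection 13: 2989 + 144 = 3133
Selection 14: 3133 + 144 = 3277
Selection 15: 3277 + 144 = 3421
Selection 16: 3421 + 144 = 3565 → 3565 − 3564 = 1
Selection 17: 1 + 144 = 145
Selection 18: 145 + 144 = 289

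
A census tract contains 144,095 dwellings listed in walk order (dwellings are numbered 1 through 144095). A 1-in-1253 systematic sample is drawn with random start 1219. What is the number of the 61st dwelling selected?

76399

k = 1253
61st selection = r + (61−1)·k = 1219 + 60×1253 = 1219 + 75180 = 76399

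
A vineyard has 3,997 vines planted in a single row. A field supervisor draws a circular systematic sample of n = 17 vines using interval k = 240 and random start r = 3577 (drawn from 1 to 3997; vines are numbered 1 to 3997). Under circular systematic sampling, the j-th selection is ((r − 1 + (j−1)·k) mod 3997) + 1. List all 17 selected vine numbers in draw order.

Selection 1: 3577
Selection 2: 3577 + 240 = 3817
Selection 3: 3817 + 240 = 4057 → 4057 − 3997 = 60
Selection 4: 60 + 240 = 300
Selection 5: 300 + 240 = 540
Selection 6: 540 + 240 = 780
Selection 7: 780 + 240 = 1020
Selection 8: 1020 + 240 = 1260
Selection 9: 1260 + 240 = 1500
Selection 10: 1500 + 240 = 1740
Selection 11: 1740 + 240 = 1980
Selection 12: 1980 + 240 = 2220
Selection 13: 2220 + 240 = 2460
Selection 14: 2460 + 240 = 2700
Selection 15: 2700 + 240 = 2940
Selection 16: 2940 + 240 = 3180
Selection 17: 3180 + 240 = 3420

3577, 3817, 60, 300, 540, 780, 1020, 1260, 1500, 1740, 1980, 2220, 2460, 2700, 2940, 3180, 3420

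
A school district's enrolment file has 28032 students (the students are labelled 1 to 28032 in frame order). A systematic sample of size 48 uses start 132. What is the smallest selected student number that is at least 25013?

k = 28032/48 = 584
Steps past start: ⌈(25013 − 132)/584⌉ = ⌈24881/584⌉ = 43
Selected student: 132 + 43×584 = 25244

25244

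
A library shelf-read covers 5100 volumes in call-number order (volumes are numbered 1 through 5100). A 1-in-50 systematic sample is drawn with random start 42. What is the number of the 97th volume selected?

4842

k = 50
97th selection = r + (97−1)·k = 42 + 96×50 = 42 + 4800 = 4842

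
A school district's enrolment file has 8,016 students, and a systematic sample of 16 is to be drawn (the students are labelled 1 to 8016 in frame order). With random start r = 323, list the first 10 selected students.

k = N/n = 8016/16 = 501
student 1: 323
student 2: 323 + 501 = 824
student 3: 824 + 501 = 1325
student 4: 1325 + 501 = 1826
student 5: 1826 + 501 = 2327
student 6: 2327 + 501 = 2828
student 7: 2828 + 501 = 3329
student 8: 3329 + 501 = 3830
student 9: 3830 + 501 = 4331
student 10: 4331 + 501 = 4832

323, 824, 1325, 1826, 2327, 2828, 3329, 3830, 4331, 4832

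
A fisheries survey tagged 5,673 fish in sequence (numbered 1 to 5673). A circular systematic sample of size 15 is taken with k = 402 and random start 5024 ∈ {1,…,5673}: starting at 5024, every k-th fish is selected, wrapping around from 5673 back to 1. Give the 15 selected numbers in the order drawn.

5024, 5426, 155, 557, 959, 1361, 1763, 2165, 2567, 2969, 3371, 3773, 4175, 4577, 4979

Selection 1: 5024
Selection 2: 5024 + 402 = 5426
Selection 3: 5426 + 402 = 5828 → 5828 − 5673 = 155
Selection 4: 155 + 402 = 557
Selection 5: 557 + 402 = 959
Selection 6: 959 + 402 = 1361
Selection 7: 1361 + 402 = 1763
Selection 8: 1763 + 402 = 2165
Selection 9: 2165 + 402 = 2567
Selection 10: 2567 + 402 = 2969
Selection 11: 2969 + 402 = 3371
Selection 12: 3371 + 402 = 3773
Selection 13: 3773 + 402 = 4175
Selection 14: 4175 + 402 = 4577
Selection 15: 4577 + 402 = 4979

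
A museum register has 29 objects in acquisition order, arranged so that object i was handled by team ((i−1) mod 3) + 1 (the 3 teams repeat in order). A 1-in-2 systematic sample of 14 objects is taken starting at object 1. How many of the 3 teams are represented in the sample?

Consecutive selections differ by k = 2, so their team numbers differ by 2 mod 3 = 2.
gcd(2, 3) = 1, so the sample visits 3/1 = 3 distinct residues mod 3.
Start 1 is team 1; the teams hit are 1, 2, 3.

3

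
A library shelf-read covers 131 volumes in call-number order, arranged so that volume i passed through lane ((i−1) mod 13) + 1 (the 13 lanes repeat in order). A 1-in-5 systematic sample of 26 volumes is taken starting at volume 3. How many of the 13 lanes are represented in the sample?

Consecutive selections differ by k = 5, so their lane numbers differ by 5 mod 13 = 5.
gcd(5, 13) = 1, so the sample visits 13/1 = 13 distinct residues mod 13.
Start 3 is lane 3; the lanes hit are 1, 2, 3, 4, 5, 6, 7, 8, 9, 10, 11, 12, 13.

13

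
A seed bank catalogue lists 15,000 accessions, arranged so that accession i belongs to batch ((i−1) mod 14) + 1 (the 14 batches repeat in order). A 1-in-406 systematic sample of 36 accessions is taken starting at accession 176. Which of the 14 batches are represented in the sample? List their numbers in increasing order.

8

Consecutive selections differ by k = 406, so their batch numbers differ by 406 mod 14 = 0.
gcd(406, 14) = 14, so the sample visits 14/14 = 1 distinct residues mod 14.
Start 176 is batch 8; the batches hit are 8.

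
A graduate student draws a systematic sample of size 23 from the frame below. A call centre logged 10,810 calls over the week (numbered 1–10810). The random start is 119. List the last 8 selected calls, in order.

7169, 7639, 8109, 8579, 9049, 9519, 9989, 10459

k = N/n = 10810/23 = 470
16th selection = 119 + 15×470 = 7169
17th: 7169 + 470 = 7639
18th: 7639 + 470 = 8109
19th: 8109 + 470 = 8579
20th: 8579 + 470 = 9049
21st: 9049 + 470 = 9519
22nd: 9519 + 470 = 9989
23rd: 9989 + 470 = 10459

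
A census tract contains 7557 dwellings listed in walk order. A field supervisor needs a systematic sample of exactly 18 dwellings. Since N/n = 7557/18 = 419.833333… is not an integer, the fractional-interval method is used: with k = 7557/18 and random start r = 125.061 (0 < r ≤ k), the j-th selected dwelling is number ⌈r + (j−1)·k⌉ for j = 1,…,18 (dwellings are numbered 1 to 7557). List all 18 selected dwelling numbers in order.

126, 545, 965, 1385, 1805, 2225, 2645, 3064, 3484, 3904, 4324, 4744, 5164, 5583, 6003, 6423, 6843, 7263

j=1: r + 0k = 125.061 → ⌈·⌉ = 126
j=2: r + 1k = 544.894333… → ⌈·⌉ = 545
j=3: r + 2k = 964.727666… → ⌈·⌉ = 965
j=4: r + 3k = 1384.561 → ⌈·⌉ = 1385
j=5: r + 4k = 1804.394333… → ⌈·⌉ = 1805
j=6: r + 5k = 2224.227666… → ⌈·⌉ = 2225
j=7: r + 6k = 2644.061 → ⌈·⌉ = 2645
j=8: r + 7k = 3063.894333… → ⌈·⌉ = 3064
j=9: r + 8k = 3483.727666… → ⌈·⌉ = 3484
j=10: r + 9k = 3903.561 → ⌈·⌉ = 3904
j=11: r + 10k = 4323.394333… → ⌈·⌉ = 4324
j=12: r + 11k = 4743.227666… → ⌈·⌉ = 4744
j=13: r + 12k = 5163.061 → ⌈·⌉ = 5164
j=14: r + 13k = 5582.894333… → ⌈·⌉ = 5583
j=15: r + 14k = 6002.727666… → ⌈·⌉ = 6003
j=16: r + 15k = 6422.561 → ⌈·⌉ = 6423
j=17: r + 16k = 6842.394333… → ⌈·⌉ = 6843
j=18: r + 17k = 7262.227666… → ⌈·⌉ = 7263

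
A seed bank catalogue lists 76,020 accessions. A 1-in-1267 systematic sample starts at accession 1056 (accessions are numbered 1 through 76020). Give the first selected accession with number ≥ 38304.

39066

k = 1267
Steps past start: ⌈(38304 − 1056)/1267⌉ = ⌈37248/1267⌉ = 30
Selected accession: 1056 + 30×1267 = 39066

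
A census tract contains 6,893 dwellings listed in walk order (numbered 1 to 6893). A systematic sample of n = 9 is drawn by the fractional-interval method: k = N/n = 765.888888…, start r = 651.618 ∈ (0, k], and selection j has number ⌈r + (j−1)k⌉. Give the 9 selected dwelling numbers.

652, 1418, 2184, 2950, 3716, 4482, 5247, 6013, 6779

j=1: r + 0k = 651.618 → ⌈·⌉ = 652
j=2: r + 1k = 1417.506888… → ⌈·⌉ = 1418
j=3: r + 2k = 2183.395777… → ⌈·⌉ = 2184
j=4: r + 3k = 2949.284666… → ⌈·⌉ = 2950
j=5: r + 4k = 3715.173555… → ⌈·⌉ = 3716
j=6: r + 5k = 4481.062444… → ⌈·⌉ = 4482
j=7: r + 6k = 5246.951333… → ⌈·⌉ = 5247
j=8: r + 7k = 6012.840222… → ⌈·⌉ = 6013
j=9: r + 8k = 6778.729111… → ⌈·⌉ = 6779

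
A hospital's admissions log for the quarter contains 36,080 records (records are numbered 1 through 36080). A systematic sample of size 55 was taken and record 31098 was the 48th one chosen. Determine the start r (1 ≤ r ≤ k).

266

k = 36080/55 = 656
r = 31098 − (48−1)×656 = 31098 − 30832 = 266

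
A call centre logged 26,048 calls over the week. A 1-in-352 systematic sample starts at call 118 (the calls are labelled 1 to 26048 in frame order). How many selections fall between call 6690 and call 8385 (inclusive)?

k = 352
First selection ≥ 6690: 118 + ⌈(6690−118)/352⌉·352 = 118 + 19×352 = 6806
Last selection ≤ 8385: 118 + ⌊(8385−118)/352⌋·352 = 118 + 23×352 = 8214
Count = 23 − 19 + 1 = 5

5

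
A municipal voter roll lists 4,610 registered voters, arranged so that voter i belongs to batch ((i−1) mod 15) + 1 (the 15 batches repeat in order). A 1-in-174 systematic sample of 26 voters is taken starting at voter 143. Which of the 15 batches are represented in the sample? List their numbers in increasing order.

2, 5, 8, 11, 14

Consecutive selections differ by k = 174, so their batch numbers differ by 174 mod 15 = 9.
gcd(174, 15) = 3, so the sample visits 15/3 = 5 distinct residues mod 15.
Start 143 is batch 8; the batches hit are 2, 5, 8, 11, 14.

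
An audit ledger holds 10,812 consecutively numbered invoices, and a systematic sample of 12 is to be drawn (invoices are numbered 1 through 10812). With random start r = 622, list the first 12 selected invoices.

622, 1523, 2424, 3325, 4226, 5127, 6028, 6929, 7830, 8731, 9632, 10533

k = N/n = 10812/12 = 901
invoice 1: 622
invoice 2: 622 + 901 = 1523
invoice 3: 1523 + 901 = 2424
invoice 4: 2424 + 901 = 3325
invoice 5: 3325 + 901 = 4226
invoice 6: 4226 + 901 = 5127
invoice 7: 5127 + 901 = 6028
invoice 8: 6028 + 901 = 6929
invoice 9: 6929 + 901 = 7830
invoice 10: 7830 + 901 = 8731
invoice 11: 8731 + 901 = 9632
invoice 12: 9632 + 901 = 10533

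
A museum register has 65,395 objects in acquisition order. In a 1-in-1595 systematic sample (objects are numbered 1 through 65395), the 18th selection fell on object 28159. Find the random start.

k = 1595
r = 28159 − (18−1)×1595 = 28159 − 27115 = 1044

1044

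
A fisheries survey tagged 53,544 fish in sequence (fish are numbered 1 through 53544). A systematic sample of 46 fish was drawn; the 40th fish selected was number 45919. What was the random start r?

523

k = 53544/46 = 1164
r = 45919 − (40−1)×1164 = 45919 − 45396 = 523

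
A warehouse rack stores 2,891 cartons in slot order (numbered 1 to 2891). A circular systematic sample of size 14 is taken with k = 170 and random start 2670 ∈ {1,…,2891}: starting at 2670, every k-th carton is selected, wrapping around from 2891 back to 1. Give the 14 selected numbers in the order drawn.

Selection 1: 2670
Selection 2: 2670 + 170 = 2840
Selection 3: 2840 + 170 = 3010 → 3010 − 2891 = 119
Selection 4: 119 + 170 = 289
Selection 5: 289 + 170 = 459
Selection 6: 459 + 170 = 629
Selection 7: 629 + 170 = 799
Selection 8: 799 + 170 = 969
Selection 9: 969 + 170 = 1139
Selection 10: 1139 + 170 = 1309
Selection 11: 1309 + 170 = 1479
Selection 12: 1479 + 170 = 1649
Selection 13: 1649 + 170 = 1819
Selection 14: 1819 + 170 = 1989

2670, 2840, 119, 289, 459, 629, 799, 969, 1139, 1309, 1479, 1649, 1819, 1989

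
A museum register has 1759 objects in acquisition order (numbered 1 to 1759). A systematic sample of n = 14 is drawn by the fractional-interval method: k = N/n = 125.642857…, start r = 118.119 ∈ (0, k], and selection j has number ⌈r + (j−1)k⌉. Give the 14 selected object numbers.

119, 244, 370, 496, 621, 747, 872, 998, 1124, 1249, 1375, 1501, 1626, 1752

j=1: r + 0k = 118.119 → ⌈·⌉ = 119
j=2: r + 1k = 243.761857… → ⌈·⌉ = 244
j=3: r + 2k = 369.404714… → ⌈·⌉ = 370
j=4: r + 3k = 495.047571… → ⌈·⌉ = 496
j=5: r + 4k = 620.690428… → ⌈·⌉ = 621
j=6: r + 5k = 746.333285… → ⌈·⌉ = 747
j=7: r + 6k = 871.976142… → ⌈·⌉ = 872
j=8: r + 7k = 997.619 → ⌈·⌉ = 998
j=9: r + 8k = 1123.261857… → ⌈·⌉ = 1124
j=10: r + 9k = 1248.904714… → ⌈·⌉ = 1249
j=11: r + 10k = 1374.547571… → ⌈·⌉ = 1375
j=12: r + 11k = 1500.190428… → ⌈·⌉ = 1501
j=13: r + 12k = 1625.833285… → ⌈·⌉ = 1626
j=14: r + 13k = 1751.476142… → ⌈·⌉ = 1752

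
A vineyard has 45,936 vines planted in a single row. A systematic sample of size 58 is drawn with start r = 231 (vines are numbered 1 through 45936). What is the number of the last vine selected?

k = 45936/58 = 792
58th selection = r + (58−1)·k = 231 + 57×792 = 231 + 45144 = 45375

45375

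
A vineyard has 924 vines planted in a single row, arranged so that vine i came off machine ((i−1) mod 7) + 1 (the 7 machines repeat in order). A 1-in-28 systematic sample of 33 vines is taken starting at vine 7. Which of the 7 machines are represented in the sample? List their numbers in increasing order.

Consecutive selections differ by k = 28, so their machine numbers differ by 28 mod 7 = 0.
gcd(28, 7) = 7, so the sample visits 7/7 = 1 distinct residues mod 7.
Start 7 is machine 7; the machines hit are 7.

7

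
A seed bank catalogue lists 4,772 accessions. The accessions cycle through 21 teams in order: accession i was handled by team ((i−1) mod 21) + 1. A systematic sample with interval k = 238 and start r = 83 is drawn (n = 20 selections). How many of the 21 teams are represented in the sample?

Consecutive selections differ by k = 238, so their team numbers differ by 238 mod 21 = 7.
gcd(238, 21) = 7, so the sample visits 21/7 = 3 distinct residues mod 21.
Start 83 is team 20; the teams hit are 6, 13, 20.

3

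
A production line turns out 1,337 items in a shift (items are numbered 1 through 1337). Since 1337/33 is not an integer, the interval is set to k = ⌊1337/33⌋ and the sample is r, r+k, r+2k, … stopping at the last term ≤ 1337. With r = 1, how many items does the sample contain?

34

k = ⌊1337/33⌋ = 40
Achieved size = ⌊(1337 − 1)/40⌋ + 1 = ⌊1336/40⌋ + 1 = 33 + 1 = 34
(last selection: 1 + 33×40 = 1321 ≤ 1337; next would be 1361 > 1337)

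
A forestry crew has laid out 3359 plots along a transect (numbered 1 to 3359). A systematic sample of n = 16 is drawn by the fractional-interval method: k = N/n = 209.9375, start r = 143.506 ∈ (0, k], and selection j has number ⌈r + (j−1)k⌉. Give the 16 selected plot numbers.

j=1: r + 0k = 143.506 → ⌈·⌉ = 144
j=2: r + 1k = 353.4435 → ⌈·⌉ = 354
j=3: r + 2k = 563.381 → ⌈·⌉ = 564
j=4: r + 3k = 773.3185 → ⌈·⌉ = 774
j=5: r + 4k = 983.256 → ⌈·⌉ = 984
j=6: r + 5k = 1193.1935 → ⌈·⌉ = 1194
j=7: r + 6k = 1403.131 → ⌈·⌉ = 1404
j=8: r + 7k = 1613.0685 → ⌈·⌉ = 1614
j=9: r + 8k = 1823.006 → ⌈·⌉ = 1824
j=10: r + 9k = 2032.9435 → ⌈·⌉ = 2033
j=11: r + 10k = 2242.881 → ⌈·⌉ = 2243
j=12: r + 11k = 2452.8185 → ⌈·⌉ = 2453
j=13: r + 12k = 2662.756 → ⌈·⌉ = 2663
j=14: r + 13k = 2872.6935 → ⌈·⌉ = 2873
j=15: r + 14k = 3082.631 → ⌈·⌉ = 3083
j=16: r + 15k = 3292.5685 → ⌈·⌉ = 3293

144, 354, 564, 774, 984, 1194, 1404, 1614, 1824, 2033, 2243, 2453, 2663, 2873, 3083, 3293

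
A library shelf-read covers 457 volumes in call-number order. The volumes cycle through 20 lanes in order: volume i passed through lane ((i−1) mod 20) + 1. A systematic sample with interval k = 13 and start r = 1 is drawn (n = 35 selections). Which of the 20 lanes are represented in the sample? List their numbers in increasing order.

1, 2, 3, 4, 5, 6, 7, 8, 9, 10, 11, 12, 13, 14, 15, 16, 17, 18, 19, 20

Consecutive selections differ by k = 13, so their lane numbers differ by 13 mod 20 = 13.
gcd(13, 20) = 1, so the sample visits 20/1 = 20 distinct residues mod 20.
Start 1 is lane 1; the lanes hit are 1, 2, 3, 4, 5, 6, 7, 8, 9, 10, 11, 12, 13, 14, 15, 16, 17, 18, 19, 20.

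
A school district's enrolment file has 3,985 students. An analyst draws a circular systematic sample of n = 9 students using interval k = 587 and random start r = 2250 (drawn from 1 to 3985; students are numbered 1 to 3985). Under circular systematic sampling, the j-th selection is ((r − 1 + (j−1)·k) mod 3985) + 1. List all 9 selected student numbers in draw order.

Selection 1: 2250
Selection 2: 2250 + 587 = 2837
Selection 3: 2837 + 587 = 3424
Selection 4: 3424 + 587 = 4011 → 4011 − 3985 = 26
Selection 5: 26 + 587 = 613
Selection 6: 613 + 587 = 1200
Selection 7: 1200 + 587 = 1787
Selection 8: 1787 + 587 = 2374
Selection 9: 2374 + 587 = 2961

2250, 2837, 3424, 26, 613, 1200, 1787, 2374, 2961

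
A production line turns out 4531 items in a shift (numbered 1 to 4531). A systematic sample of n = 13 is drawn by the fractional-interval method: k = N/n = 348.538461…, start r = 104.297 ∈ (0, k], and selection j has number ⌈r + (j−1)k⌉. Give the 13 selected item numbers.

105, 453, 802, 1150, 1499, 1847, 2196, 2545, 2893, 3242, 3590, 3939, 4287

j=1: r + 0k = 104.297 → ⌈·⌉ = 105
j=2: r + 1k = 452.835461… → ⌈·⌉ = 453
j=3: r + 2k = 801.373923… → ⌈·⌉ = 802
j=4: r + 3k = 1149.912384… → ⌈·⌉ = 1150
j=5: r + 4k = 1498.450846… → ⌈·⌉ = 1499
j=6: r + 5k = 1846.989307… → ⌈·⌉ = 1847
j=7: r + 6k = 2195.527769… → ⌈·⌉ = 2196
j=8: r + 7k = 2544.066230… → ⌈·⌉ = 2545
j=9: r + 8k = 2892.604692… → ⌈·⌉ = 2893
j=10: r + 9k = 3241.143153… → ⌈·⌉ = 3242
j=11: r + 10k = 3589.681615… → ⌈·⌉ = 3590
j=12: r + 11k = 3938.220076… → ⌈·⌉ = 3939
j=13: r + 12k = 4286.758538… → ⌈·⌉ = 4287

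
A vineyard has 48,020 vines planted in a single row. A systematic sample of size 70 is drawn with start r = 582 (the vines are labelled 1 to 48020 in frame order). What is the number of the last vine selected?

k = 48020/70 = 686
70th selection = r + (70−1)·k = 582 + 69×686 = 582 + 47334 = 47916

47916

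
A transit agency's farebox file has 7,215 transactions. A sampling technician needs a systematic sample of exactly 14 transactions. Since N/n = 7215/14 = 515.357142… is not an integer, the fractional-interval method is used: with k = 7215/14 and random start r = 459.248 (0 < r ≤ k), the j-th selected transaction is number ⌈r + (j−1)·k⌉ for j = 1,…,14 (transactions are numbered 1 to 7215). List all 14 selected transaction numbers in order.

460, 975, 1490, 2006, 2521, 3037, 3552, 4067, 4583, 5098, 5613, 6129, 6644, 7159

j=1: r + 0k = 459.248 → ⌈·⌉ = 460
j=2: r + 1k = 974.605142… → ⌈·⌉ = 975
j=3: r + 2k = 1489.962285… → ⌈·⌉ = 1490
j=4: r + 3k = 2005.319428… → ⌈·⌉ = 2006
j=5: r + 4k = 2520.676571… → ⌈·⌉ = 2521
j=6: r + 5k = 3036.033714… → ⌈·⌉ = 3037
j=7: r + 6k = 3551.390857… → ⌈·⌉ = 3552
j=8: r + 7k = 4066.748 → ⌈·⌉ = 4067
j=9: r + 8k = 4582.105142… → ⌈·⌉ = 4583
j=10: r + 9k = 5097.462285… → ⌈·⌉ = 5098
j=11: r + 10k = 5612.819428… → ⌈·⌉ = 5613
j=12: r + 11k = 6128.176571… → ⌈·⌉ = 6129
j=13: r + 12k = 6643.533714… → ⌈·⌉ = 6644
j=14: r + 13k = 7158.890857… → ⌈·⌉ = 7159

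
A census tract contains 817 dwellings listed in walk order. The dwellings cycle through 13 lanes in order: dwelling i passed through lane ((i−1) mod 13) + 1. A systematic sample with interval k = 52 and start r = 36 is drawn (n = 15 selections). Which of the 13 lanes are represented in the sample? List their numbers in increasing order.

Consecutive selections differ by k = 52, so their lane numbers differ by 52 mod 13 = 0.
gcd(52, 13) = 13, so the sample visits 13/13 = 1 distinct residues mod 13.
Start 36 is lane 10; the lanes hit are 10.

10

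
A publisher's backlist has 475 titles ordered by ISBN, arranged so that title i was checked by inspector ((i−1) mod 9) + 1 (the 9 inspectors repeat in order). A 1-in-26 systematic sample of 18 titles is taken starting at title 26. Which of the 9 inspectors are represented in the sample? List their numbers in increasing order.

1, 2, 3, 4, 5, 6, 7, 8, 9

Consecutive selections differ by k = 26, so their inspector numbers differ by 26 mod 9 = 8.
gcd(26, 9) = 1, so the sample visits 9/1 = 9 distinct residues mod 9.
Start 26 is inspector 8; the inspectors hit are 1, 2, 3, 4, 5, 6, 7, 8, 9.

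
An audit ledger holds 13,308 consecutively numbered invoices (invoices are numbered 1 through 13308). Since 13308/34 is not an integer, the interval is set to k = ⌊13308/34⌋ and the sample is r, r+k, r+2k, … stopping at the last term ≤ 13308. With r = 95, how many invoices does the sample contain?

k = ⌊13308/34⌋ = 391
Achieved size = ⌊(13308 − 95)/391⌋ + 1 = ⌊13213/391⌋ + 1 = 33 + 1 = 34
(last selection: 95 + 33×391 = 12998 ≤ 13308; next would be 13389 > 13308)

34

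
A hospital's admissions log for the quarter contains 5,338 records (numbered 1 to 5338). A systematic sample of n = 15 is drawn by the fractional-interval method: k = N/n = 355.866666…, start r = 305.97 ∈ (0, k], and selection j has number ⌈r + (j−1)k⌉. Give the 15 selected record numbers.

j=1: r + 0k = 305.97 → ⌈·⌉ = 306
j=2: r + 1k = 661.836666… → ⌈·⌉ = 662
j=3: r + 2k = 1017.703333… → ⌈·⌉ = 1018
j=4: r + 3k = 1373.57 → ⌈·⌉ = 1374
j=5: r + 4k = 1729.436666… → ⌈·⌉ = 1730
j=6: r + 5k = 2085.303333… → ⌈·⌉ = 2086
j=7: r + 6k = 2441.17 → ⌈·⌉ = 2442
j=8: r + 7k = 2797.036666… → ⌈·⌉ = 2798
j=9: r + 8k = 3152.903333… → ⌈·⌉ = 3153
j=10: r + 9k = 3508.77 → ⌈·⌉ = 3509
j=11: r + 10k = 3864.636666… → ⌈·⌉ = 3865
j=12: r + 11k = 4220.503333… → ⌈·⌉ = 4221
j=13: r + 12k = 4576.37 → ⌈·⌉ = 4577
j=14: r + 13k = 4932.236666… → ⌈·⌉ = 4933
j=15: r + 14k = 5288.103333… → ⌈·⌉ = 5289

306, 662, 1018, 1374, 1730, 2086, 2442, 2798, 3153, 3509, 3865, 4221, 4577, 4933, 5289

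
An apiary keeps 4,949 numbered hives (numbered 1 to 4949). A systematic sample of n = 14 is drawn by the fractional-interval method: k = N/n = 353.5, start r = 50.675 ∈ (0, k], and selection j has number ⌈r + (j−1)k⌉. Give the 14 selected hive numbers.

j=1: r + 0k = 50.675 → ⌈·⌉ = 51
j=2: r + 1k = 404.175 → ⌈·⌉ = 405
j=3: r + 2k = 757.675 → ⌈·⌉ = 758
j=4: r + 3k = 1111.175 → ⌈·⌉ = 1112
j=5: r + 4k = 1464.675 → ⌈·⌉ = 1465
j=6: r + 5k = 1818.175 → ⌈·⌉ = 1819
j=7: r + 6k = 2171.675 → ⌈·⌉ = 2172
j=8: r + 7k = 2525.175 → ⌈·⌉ = 2526
j=9: r + 8k = 2878.675 → ⌈·⌉ = 2879
j=10: r + 9k = 3232.175 → ⌈·⌉ = 3233
j=11: r + 10k = 3585.675 → ⌈·⌉ = 3586
j=12: r + 11k = 3939.175 → ⌈·⌉ = 3940
j=13: r + 12k = 4292.675 → ⌈·⌉ = 4293
j=14: r + 13k = 4646.175 → ⌈·⌉ = 4647

51, 405, 758, 1112, 1465, 1819, 2172, 2526, 2879, 3233, 3586, 3940, 4293, 4647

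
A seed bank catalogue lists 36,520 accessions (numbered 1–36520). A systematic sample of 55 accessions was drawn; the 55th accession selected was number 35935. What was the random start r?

79

k = 36520/55 = 664
r = 35935 − (55−1)×664 = 35935 − 35856 = 79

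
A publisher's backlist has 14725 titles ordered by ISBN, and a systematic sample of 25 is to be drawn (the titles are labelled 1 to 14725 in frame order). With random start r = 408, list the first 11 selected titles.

k = N/n = 14725/25 = 589
title 1: 408
title 2: 408 + 589 = 997
title 3: 997 + 589 = 1586
title 4: 1586 + 589 = 2175
title 5: 2175 + 589 = 2764
title 6: 2764 + 589 = 3353
title 7: 3353 + 589 = 3942
title 8: 3942 + 589 = 4531
title 9: 4531 + 589 = 5120
title 10: 5120 + 589 = 5709
title 11: 5709 + 589 = 6298

408, 997, 1586, 2175, 2764, 3353, 3942, 4531, 5120, 5709, 6298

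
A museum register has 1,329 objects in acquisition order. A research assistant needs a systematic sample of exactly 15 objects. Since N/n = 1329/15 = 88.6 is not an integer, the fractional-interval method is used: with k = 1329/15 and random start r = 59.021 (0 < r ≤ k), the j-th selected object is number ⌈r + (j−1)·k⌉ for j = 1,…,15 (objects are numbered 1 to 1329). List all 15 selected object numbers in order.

60, 148, 237, 325, 414, 503, 591, 680, 768, 857, 946, 1034, 1123, 1211, 1300

j=1: r + 0k = 59.021 → ⌈·⌉ = 60
j=2: r + 1k = 147.621 → ⌈·⌉ = 148
j=3: r + 2k = 236.221 → ⌈·⌉ = 237
j=4: r + 3k = 324.821 → ⌈·⌉ = 325
j=5: r + 4k = 413.421 → ⌈·⌉ = 414
j=6: r + 5k = 502.021 → ⌈·⌉ = 503
j=7: r + 6k = 590.621 → ⌈·⌉ = 591
j=8: r + 7k = 679.221 → ⌈·⌉ = 680
j=9: r + 8k = 767.821 → ⌈·⌉ = 768
j=10: r + 9k = 856.421 → ⌈·⌉ = 857
j=11: r + 10k = 945.021 → ⌈·⌉ = 946
j=12: r + 11k = 1033.621 → ⌈·⌉ = 1034
j=13: r + 12k = 1122.221 → ⌈·⌉ = 1123
j=14: r + 13k = 1210.821 → ⌈·⌉ = 1211
j=15: r + 14k = 1299.421 → ⌈·⌉ = 1300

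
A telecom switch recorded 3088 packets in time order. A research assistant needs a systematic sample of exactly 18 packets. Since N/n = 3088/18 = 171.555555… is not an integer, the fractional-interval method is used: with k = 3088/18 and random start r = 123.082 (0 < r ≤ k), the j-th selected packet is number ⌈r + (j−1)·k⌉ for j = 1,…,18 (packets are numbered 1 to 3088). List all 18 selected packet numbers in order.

j=1: r + 0k = 123.082 → ⌈·⌉ = 124
j=2: r + 1k = 294.637555… → ⌈·⌉ = 295
j=3: r + 2k = 466.193111… → ⌈·⌉ = 467
j=4: r + 3k = 637.748666… → ⌈·⌉ = 638
j=5: r + 4k = 809.304222… → ⌈·⌉ = 810
j=6: r + 5k = 980.859777… → ⌈·⌉ = 981
j=7: r + 6k = 1152.415333… → ⌈·⌉ = 1153
j=8: r + 7k = 1323.970888… → ⌈·⌉ = 1324
j=9: r + 8k = 1495.526444… → ⌈·⌉ = 1496
j=10: r + 9k = 1667.082 → ⌈·⌉ = 1668
j=11: r + 10k = 1838.637555… → ⌈·⌉ = 1839
j=12: r + 11k = 2010.193111… → ⌈·⌉ = 2011
j=13: r + 12k = 2181.748666… → ⌈·⌉ = 2182
j=14: r + 13k = 2353.304222… → ⌈·⌉ = 2354
j=15: r + 14k = 2524.859777… → ⌈·⌉ = 2525
j=16: r + 15k = 2696.415333… → ⌈·⌉ = 2697
j=17: r + 16k = 2867.970888… → ⌈·⌉ = 2868
j=18: r + 17k = 3039.526444… → ⌈·⌉ = 3040

124, 295, 467, 638, 810, 981, 1153, 1324, 1496, 1668, 1839, 2011, 2182, 2354, 2525, 2697, 2868, 3040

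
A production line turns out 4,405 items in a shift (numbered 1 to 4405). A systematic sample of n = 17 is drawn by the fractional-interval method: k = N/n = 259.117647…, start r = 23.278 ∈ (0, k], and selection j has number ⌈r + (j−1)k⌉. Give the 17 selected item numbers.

j=1: r + 0k = 23.278 → ⌈·⌉ = 24
j=2: r + 1k = 282.395647… → ⌈·⌉ = 283
j=3: r + 2k = 541.513294… → ⌈·⌉ = 542
j=4: r + 3k = 800.630941… → ⌈·⌉ = 801
j=5: r + 4k = 1059.748588… → ⌈·⌉ = 1060
j=6: r + 5k = 1318.866235… → ⌈·⌉ = 1319
j=7: r + 6k = 1577.983882… → ⌈·⌉ = 1578
j=8: r + 7k = 1837.101529… → ⌈·⌉ = 1838
j=9: r + 8k = 2096.219176… → ⌈·⌉ = 2097
j=10: r + 9k = 2355.336823… → ⌈·⌉ = 2356
j=11: r + 10k = 2614.454470… → ⌈·⌉ = 2615
j=12: r + 11k = 2873.572117… → ⌈·⌉ = 2874
j=13: r + 12k = 3132.689764… → ⌈·⌉ = 3133
j=14: r + 13k = 3391.807411… → ⌈·⌉ = 3392
j=15: r + 14k = 3650.925058… → ⌈·⌉ = 3651
j=16: r + 15k = 3910.042705… → ⌈·⌉ = 3911
j=17: r + 16k = 4169.160352… → ⌈·⌉ = 4170

24, 283, 542, 801, 1060, 1319, 1578, 1838, 2097, 2356, 2615, 2874, 3133, 3392, 3651, 3911, 4170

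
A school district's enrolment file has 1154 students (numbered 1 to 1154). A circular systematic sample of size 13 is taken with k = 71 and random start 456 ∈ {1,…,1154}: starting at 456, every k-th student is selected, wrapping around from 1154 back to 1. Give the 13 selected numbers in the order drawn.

Selection 1: 456
Selection 2: 456 + 71 = 527
Selection 3: 527 + 71 = 598
Selection 4: 598 + 71 = 669
Selection 5: 669 + 71 = 740
Selection 6: 740 + 71 = 811
Selection 7: 811 + 71 = 882
Selection 8: 882 + 71 = 953
Selection 9: 953 + 71 = 1024
Selection 10: 1024 + 71 = 1095
Selection 11: 1095 + 71 = 1166 → 1166 − 1154 = 12
Selection 12: 12 + 71 = 83
Selection 13: 83 + 71 = 154

456, 527, 598, 669, 740, 811, 882, 953, 1024, 1095, 12, 83, 154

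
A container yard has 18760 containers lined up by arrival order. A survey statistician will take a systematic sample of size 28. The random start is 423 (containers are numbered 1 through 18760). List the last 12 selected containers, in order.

11143, 11813, 12483, 13153, 13823, 14493, 15163, 15833, 16503, 17173, 17843, 18513

k = N/n = 18760/28 = 670
17th selection = 423 + 16×670 = 11143
18th: 11143 + 670 = 11813
19th: 11813 + 670 = 12483
20th: 12483 + 670 = 13153
21st: 13153 + 670 = 13823
22nd: 13823 + 670 = 14493
23rd: 14493 + 670 = 15163
24th: 15163 + 670 = 15833
25th: 15833 + 670 = 16503
26th: 16503 + 670 = 17173
27th: 17173 + 670 = 17843
28th: 17843 + 670 = 18513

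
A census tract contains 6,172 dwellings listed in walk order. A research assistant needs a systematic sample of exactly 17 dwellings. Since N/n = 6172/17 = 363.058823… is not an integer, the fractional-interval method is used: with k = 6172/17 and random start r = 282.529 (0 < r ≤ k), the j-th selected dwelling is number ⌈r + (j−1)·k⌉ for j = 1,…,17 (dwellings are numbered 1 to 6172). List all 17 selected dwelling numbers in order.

283, 646, 1009, 1372, 1735, 2098, 2461, 2824, 3187, 3551, 3914, 4277, 4640, 5003, 5366, 5729, 6092

j=1: r + 0k = 282.529 → ⌈·⌉ = 283
j=2: r + 1k = 645.587823… → ⌈·⌉ = 646
j=3: r + 2k = 1008.646647… → ⌈·⌉ = 1009
j=4: r + 3k = 1371.705470… → ⌈·⌉ = 1372
j=5: r + 4k = 1734.764294… → ⌈·⌉ = 1735
j=6: r + 5k = 2097.823117… → ⌈·⌉ = 2098
j=7: r + 6k = 2460.881941… → ⌈·⌉ = 2461
j=8: r + 7k = 2823.940764… → ⌈·⌉ = 2824
j=9: r + 8k = 3186.999588… → ⌈·⌉ = 3187
j=10: r + 9k = 3550.058411… → ⌈·⌉ = 3551
j=11: r + 10k = 3913.117235… → ⌈·⌉ = 3914
j=12: r + 11k = 4276.176058… → ⌈·⌉ = 4277
j=13: r + 12k = 4639.234882… → ⌈·⌉ = 4640
j=14: r + 13k = 5002.293705… → ⌈·⌉ = 5003
j=15: r + 14k = 5365.352529… → ⌈·⌉ = 5366
j=16: r + 15k = 5728.411352… → ⌈·⌉ = 5729
j=17: r + 16k = 6091.470176… → ⌈·⌉ = 6092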